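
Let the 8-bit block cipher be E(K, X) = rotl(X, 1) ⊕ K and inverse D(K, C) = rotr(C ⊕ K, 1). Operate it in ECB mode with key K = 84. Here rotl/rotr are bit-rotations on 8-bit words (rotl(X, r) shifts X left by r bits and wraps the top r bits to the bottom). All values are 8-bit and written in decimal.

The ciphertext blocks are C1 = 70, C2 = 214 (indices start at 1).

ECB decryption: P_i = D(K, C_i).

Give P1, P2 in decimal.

P1: D(K, 70) = 9.
P2: D(K, 214) = 65.

P1 = 9, P2 = 65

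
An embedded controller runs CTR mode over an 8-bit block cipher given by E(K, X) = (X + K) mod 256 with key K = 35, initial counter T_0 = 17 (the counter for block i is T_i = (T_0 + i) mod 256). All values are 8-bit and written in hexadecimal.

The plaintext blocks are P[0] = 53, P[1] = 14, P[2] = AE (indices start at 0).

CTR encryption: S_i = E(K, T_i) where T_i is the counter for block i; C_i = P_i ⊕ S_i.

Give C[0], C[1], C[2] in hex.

C[0] = 1F, C[1] = 59, C[2] = E0

C[0]: T = 17, S = E(K, T) = 4C; 53 ⊕ 4C = 1F.
C[1]: T = 18, S = E(K, T) = 4D; 14 ⊕ 4D = 59.
C[2]: T = 19, S = E(K, T) = 4E; AE ⊕ 4E = E0.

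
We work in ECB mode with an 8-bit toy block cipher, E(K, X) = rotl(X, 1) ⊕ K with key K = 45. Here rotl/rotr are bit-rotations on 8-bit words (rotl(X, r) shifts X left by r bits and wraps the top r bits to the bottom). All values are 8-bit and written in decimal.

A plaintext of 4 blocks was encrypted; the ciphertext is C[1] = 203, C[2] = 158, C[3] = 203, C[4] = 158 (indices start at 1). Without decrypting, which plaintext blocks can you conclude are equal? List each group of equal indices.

P[1] = P[3]; P[2] = P[4]

ECB encrypts each block independently with the same key, so equal ciphertext blocks imply equal plaintext blocks.
C[1] = C[3] = 203, so P[1] = P[3].
C[2] = C[4] = 158, so P[2] = P[4].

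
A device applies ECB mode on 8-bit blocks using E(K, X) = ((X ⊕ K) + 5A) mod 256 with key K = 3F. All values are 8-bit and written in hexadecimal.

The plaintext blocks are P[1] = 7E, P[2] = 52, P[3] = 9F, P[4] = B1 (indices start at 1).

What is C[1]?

C[1] = 9B

ECB encryption: C_i = E(K, P_i).
C[1]: E(K, 7E) = 9B.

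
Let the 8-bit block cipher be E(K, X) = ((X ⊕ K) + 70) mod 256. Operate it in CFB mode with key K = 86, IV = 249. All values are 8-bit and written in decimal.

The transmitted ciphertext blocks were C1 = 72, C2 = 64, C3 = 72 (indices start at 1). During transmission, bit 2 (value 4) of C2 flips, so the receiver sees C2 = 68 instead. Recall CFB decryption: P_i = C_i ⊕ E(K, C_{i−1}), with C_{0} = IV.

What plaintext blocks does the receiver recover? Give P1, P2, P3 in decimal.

P1 = 189, P2 = 32, P3 = 16

Only C2 changed, to 68. In CFB, a change in C_i flips the same bit in P_i and garbles P_{i+1}. Decrypting the received ciphertext:
P1: E(K, 249) = 245; 72 ⊕ 245 = 189.
P2: E(K, 72) = 100; 68 ⊕ 100 = 32.
P3: E(K, 68) = 88; 72 ⊕ 88 = 16.
Blocks that differ from the original plaintext: P2, P3.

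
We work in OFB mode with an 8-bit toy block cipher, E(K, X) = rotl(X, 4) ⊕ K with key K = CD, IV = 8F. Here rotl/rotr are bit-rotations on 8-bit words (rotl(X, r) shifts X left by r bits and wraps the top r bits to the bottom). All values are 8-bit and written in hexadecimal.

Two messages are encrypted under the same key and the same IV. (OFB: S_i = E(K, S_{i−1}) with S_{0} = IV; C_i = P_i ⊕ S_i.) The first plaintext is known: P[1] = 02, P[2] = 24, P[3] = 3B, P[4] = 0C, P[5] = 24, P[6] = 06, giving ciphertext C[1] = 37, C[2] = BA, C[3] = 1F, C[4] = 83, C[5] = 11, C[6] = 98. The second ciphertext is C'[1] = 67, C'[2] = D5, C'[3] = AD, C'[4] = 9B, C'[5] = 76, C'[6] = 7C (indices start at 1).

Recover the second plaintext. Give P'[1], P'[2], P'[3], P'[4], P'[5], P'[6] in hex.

In OFB with a reused IV, both messages share the same keystream S_i, so C_i ⊕ C'_i = P_i ⊕ P'_i and thus P'_i = P_i ⊕ C_i ⊕ C'_i.
P'[1]: 02 ⊕ 37 ⊕ 67 = 52.
P'[2]: 24 ⊕ BA ⊕ D5 = 4B.
P'[3]: 3B ⊕ 1F ⊕ AD = 89.
P'[4]: 0C ⊕ 83 ⊕ 9B = 14.
P'[5]: 24 ⊕ 11 ⊕ 76 = 43.
P'[6]: 06 ⊕ 98 ⊕ 7C = E2.

P'[1] = 52, P'[2] = 4B, P'[3] = 89, P'[4] = 14, P'[5] = 43, P'[6] = E2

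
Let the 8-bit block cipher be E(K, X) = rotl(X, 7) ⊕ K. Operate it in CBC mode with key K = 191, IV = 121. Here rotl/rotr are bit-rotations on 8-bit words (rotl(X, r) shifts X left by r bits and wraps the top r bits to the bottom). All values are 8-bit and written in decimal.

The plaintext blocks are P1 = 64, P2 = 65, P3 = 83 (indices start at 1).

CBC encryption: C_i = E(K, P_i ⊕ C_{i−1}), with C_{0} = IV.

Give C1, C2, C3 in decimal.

C1 = 35, C2 = 142, C3 = 81

C1: P1 ⊕ 121 = 57; E(K, 57) = 35.
C2: P2 ⊕ 35 = 98; E(K, 98) = 142.
C3: P3 ⊕ 142 = 221; E(K, 221) = 81.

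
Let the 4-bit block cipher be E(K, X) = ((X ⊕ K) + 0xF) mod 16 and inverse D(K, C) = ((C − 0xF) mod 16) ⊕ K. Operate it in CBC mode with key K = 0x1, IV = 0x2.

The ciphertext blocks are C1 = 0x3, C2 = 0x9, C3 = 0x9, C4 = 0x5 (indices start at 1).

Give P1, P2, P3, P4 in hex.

P1 = 0x7, P2 = 0x8, P3 = 0x2, P4 = 0xE

CBC decryption: P_i = D(K, C_i) ⊕ C_{i−1}, with C_{0} = IV.
P1: D(K, 0x3) = 0x5; 0x5 ⊕ 0x2 = 0x7.
P2: D(K, 0x9) = 0xB; 0xB ⊕ 0x3 = 0x8.
P3: D(K, 0x9) = 0xB; 0xB ⊕ 0x9 = 0x2.
P4: D(K, 0x5) = 0x7; 0x7 ⊕ 0x9 = 0xE.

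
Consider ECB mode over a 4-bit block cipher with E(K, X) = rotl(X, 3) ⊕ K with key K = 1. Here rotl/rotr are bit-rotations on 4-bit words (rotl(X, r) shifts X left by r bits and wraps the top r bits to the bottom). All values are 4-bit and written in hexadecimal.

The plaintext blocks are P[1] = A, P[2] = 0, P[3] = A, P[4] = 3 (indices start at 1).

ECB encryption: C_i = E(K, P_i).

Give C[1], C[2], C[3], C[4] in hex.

C[1] = 4, C[2] = 1, C[3] = 4, C[4] = 8

C[1]: E(K, A) = 4.
C[2]: E(K, 0) = 1.
C[3]: E(K, A) = 4.
C[4]: E(K, 3) = 8.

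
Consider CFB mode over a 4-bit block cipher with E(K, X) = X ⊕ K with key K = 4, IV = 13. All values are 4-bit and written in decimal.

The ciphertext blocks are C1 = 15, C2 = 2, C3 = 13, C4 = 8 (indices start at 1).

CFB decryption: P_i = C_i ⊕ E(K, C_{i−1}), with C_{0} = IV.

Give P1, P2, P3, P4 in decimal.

P1 = 6, P2 = 9, P3 = 11, P4 = 1

P1: E(K, 13) = 9; 15 ⊕ 9 = 6.
P2: E(K, 15) = 11; 2 ⊕ 11 = 9.
P3: E(K, 2) = 6; 13 ⊕ 6 = 11.
P4: E(K, 13) = 9; 8 ⊕ 9 = 1.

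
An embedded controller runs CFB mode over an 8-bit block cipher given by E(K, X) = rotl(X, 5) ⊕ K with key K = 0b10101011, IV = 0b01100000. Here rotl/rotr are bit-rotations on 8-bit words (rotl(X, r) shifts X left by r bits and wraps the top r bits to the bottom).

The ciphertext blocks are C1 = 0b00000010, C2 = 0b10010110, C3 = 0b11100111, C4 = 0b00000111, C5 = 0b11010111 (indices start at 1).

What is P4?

CFB decryption: P_i = C_i ⊕ E(K, C_{i−1}), with C_{0} = IV.
P4: E(K, 0b11100111) = 0b01010111; 0b00000111 ⊕ 0b01010111 = 0b01010000.

P4 = 0b01010000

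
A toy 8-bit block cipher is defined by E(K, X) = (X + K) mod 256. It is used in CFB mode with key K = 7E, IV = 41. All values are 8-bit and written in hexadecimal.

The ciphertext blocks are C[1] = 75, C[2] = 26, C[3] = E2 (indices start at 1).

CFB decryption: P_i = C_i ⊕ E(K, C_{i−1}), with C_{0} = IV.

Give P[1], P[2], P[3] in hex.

P[1]: E(K, 41) = BF; 75 ⊕ BF = CA.
P[2]: E(K, 75) = F3; 26 ⊕ F3 = D5.
P[3]: E(K, 26) = A4; E2 ⊕ A4 = 46.

P[1] = CA, P[2] = D5, P[3] = 46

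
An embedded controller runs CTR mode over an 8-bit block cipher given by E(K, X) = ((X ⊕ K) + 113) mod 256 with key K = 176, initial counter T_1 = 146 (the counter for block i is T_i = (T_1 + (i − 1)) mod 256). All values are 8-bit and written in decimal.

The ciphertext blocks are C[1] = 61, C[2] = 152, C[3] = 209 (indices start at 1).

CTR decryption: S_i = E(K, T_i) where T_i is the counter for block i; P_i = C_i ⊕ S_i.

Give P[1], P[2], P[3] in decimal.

P[1]: T = 146, S = E(K, T) = 147; 61 ⊕ 147 = 174.
P[2]: T = 147, S = E(K, T) = 148; 152 ⊕ 148 = 12.
P[3]: T = 148, S = E(K, T) = 149; 209 ⊕ 149 = 68.

P[1] = 174, P[2] = 12, P[3] = 68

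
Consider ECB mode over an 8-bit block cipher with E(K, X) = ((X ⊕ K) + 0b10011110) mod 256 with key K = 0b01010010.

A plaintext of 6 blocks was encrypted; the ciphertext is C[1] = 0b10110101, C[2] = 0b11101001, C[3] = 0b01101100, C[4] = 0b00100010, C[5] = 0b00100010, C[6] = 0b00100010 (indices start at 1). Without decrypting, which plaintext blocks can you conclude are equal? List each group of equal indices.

ECB encrypts each block independently with the same key, so equal ciphertext blocks imply equal plaintext blocks.
C[4] = C[5] = C[6] = 0b00100010, so P[4] = P[5] = P[6].

P[4] = P[5] = P[6]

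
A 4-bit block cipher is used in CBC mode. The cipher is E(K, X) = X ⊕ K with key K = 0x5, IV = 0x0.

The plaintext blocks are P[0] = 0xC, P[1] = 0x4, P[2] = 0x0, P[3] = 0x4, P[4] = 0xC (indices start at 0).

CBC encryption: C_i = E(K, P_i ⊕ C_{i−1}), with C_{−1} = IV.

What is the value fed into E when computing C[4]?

C[0]: P[0] ⊕ 0x0 = 0xC; E(K, 0xC) = 0x9.
C[1]: P[1] ⊕ 0x9 = 0xD; E(K, 0xD) = 0x8.
C[2]: P[2] ⊕ 0x8 = 0x8; E(K, 0x8) = 0xD.
C[3]: P[3] ⊕ 0xD = 0x9; E(K, 0x9) = 0xC.
C[4]: P[4] ⊕ 0xC = 0x0; E(K, 0x0) = 0x5.
So the input to E for block [4] is 0x0.

0x0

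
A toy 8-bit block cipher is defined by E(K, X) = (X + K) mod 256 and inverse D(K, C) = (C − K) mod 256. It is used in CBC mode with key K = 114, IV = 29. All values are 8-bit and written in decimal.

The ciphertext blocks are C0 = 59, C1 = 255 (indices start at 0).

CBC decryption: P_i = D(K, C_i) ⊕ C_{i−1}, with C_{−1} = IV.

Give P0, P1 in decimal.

P0: D(K, 59) = 201; 201 ⊕ 29 = 212.
P1: D(K, 255) = 141; 141 ⊕ 59 = 182.

P0 = 212, P1 = 182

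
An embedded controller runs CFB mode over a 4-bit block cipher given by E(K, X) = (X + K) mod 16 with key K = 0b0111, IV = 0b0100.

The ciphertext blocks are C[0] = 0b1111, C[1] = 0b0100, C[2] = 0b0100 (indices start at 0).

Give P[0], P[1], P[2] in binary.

P[0] = 0b0100, P[1] = 0b0010, P[2] = 0b1111

CFB decryption: P_i = C_i ⊕ E(K, C_{i−1}), with C_{−1} = IV.
P[0]: E(K, 0b0100) = 0b1011; 0b1111 ⊕ 0b1011 = 0b0100.
P[1]: E(K, 0b1111) = 0b0110; 0b0100 ⊕ 0b0110 = 0b0010.
P[2]: E(K, 0b0100) = 0b1011; 0b0100 ⊕ 0b1011 = 0b1111.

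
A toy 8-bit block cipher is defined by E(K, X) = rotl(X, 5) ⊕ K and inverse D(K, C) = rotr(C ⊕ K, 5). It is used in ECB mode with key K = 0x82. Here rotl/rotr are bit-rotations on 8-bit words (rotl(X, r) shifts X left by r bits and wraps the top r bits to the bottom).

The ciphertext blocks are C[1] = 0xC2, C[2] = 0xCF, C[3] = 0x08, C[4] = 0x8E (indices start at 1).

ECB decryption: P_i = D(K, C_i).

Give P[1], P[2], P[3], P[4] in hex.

P[1] = 0x02, P[2] = 0x6A, P[3] = 0x54, P[4] = 0x60

P[1]: D(K, 0xC2) = 0x02.
P[2]: D(K, 0xCF) = 0x6A.
P[3]: D(K, 0x08) = 0x54.
P[4]: D(K, 0x8E) = 0x60.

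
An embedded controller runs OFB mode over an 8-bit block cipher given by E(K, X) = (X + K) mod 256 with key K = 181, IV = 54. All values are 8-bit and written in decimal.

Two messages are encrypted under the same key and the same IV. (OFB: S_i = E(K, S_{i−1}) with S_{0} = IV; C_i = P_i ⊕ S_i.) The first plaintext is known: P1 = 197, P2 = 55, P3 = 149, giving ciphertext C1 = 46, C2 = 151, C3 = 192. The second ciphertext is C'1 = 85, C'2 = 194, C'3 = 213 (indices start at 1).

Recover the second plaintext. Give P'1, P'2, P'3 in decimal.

In OFB with a reused IV, both messages share the same keystream S_i, so C_i ⊕ C'_i = P_i ⊕ P'_i and thus P'_i = P_i ⊕ C_i ⊕ C'_i.
P'1: 197 ⊕ 46 ⊕ 85 = 190.
P'2: 55 ⊕ 151 ⊕ 194 = 98.
P'3: 149 ⊕ 192 ⊕ 213 = 128.

P'1 = 190, P'2 = 98, P'3 = 128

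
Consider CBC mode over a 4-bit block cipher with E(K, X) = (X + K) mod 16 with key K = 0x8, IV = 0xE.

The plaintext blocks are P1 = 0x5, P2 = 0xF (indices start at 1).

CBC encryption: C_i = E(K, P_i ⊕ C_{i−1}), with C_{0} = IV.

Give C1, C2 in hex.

C1 = 0x3, C2 = 0x4

C1: P1 ⊕ 0xE = 0xB; E(K, 0xB) = 0x3.
C2: P2 ⊕ 0x3 = 0xC; E(K, 0xC) = 0x4.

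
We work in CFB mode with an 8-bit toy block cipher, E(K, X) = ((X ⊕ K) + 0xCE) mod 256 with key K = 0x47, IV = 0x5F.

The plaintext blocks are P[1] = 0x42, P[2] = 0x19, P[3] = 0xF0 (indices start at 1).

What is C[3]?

C[3] = 0x4D

CFB encryption: C_i = P_i ⊕ E(K, C_{i−1}), with C_{0} = IV.
C[1]: E(K, 0x5F) = 0xE6; 0x42 ⊕ 0xE6 = 0xA4.
C[2]: E(K, 0xA4) = 0xB1; 0x19 ⊕ 0xB1 = 0xA8.
C[3]: E(K, 0xA8) = 0xBD; 0xF0 ⊕ 0xBD = 0x4D.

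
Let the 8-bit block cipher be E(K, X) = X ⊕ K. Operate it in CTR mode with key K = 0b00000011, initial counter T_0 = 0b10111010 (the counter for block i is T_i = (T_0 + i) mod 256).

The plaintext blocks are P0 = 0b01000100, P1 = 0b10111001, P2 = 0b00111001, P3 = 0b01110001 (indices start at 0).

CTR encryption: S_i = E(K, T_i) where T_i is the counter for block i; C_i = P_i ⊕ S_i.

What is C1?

C0: T = 0b10111010, S = E(K, T) = 0b10111001; 0b01000100 ⊕ 0b10111001 = 0b11111101.
C1: T = 0b10111011, S = E(K, T) = 0b10111000; 0b10111001 ⊕ 0b10111000 = 0b00000001.

C1 = 0b00000001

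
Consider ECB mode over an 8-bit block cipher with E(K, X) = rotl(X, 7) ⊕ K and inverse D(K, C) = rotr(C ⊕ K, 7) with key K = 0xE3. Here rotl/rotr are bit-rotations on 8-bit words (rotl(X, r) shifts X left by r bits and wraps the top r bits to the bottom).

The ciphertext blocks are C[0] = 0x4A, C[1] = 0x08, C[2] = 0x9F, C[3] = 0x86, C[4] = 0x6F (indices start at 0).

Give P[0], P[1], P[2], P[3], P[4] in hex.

ECB decryption: P_i = D(K, C_i).
P[0]: D(K, 0x4A) = 0x53.
P[1]: D(K, 0x08) = 0xD7.
P[2]: D(K, 0x9F) = 0xF8.
P[3]: D(K, 0x86) = 0xCA.
P[4]: D(K, 0x6F) = 0x19.

P[0] = 0x53, P[1] = 0xD7, P[2] = 0xF8, P[3] = 0xCA, P[4] = 0x19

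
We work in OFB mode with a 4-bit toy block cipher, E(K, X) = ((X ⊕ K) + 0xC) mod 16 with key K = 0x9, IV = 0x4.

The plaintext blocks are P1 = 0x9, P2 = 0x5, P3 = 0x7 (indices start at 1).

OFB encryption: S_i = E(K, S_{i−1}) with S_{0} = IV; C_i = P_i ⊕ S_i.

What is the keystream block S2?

0xC

C1: S = E(K, 0x4) = 0x9; 0x9 ⊕ 0x9 = 0x0.
C2: S = E(K, 0x9) = 0xC; 0x5 ⊕ 0xC = 0x9.
So S2 = 0xC.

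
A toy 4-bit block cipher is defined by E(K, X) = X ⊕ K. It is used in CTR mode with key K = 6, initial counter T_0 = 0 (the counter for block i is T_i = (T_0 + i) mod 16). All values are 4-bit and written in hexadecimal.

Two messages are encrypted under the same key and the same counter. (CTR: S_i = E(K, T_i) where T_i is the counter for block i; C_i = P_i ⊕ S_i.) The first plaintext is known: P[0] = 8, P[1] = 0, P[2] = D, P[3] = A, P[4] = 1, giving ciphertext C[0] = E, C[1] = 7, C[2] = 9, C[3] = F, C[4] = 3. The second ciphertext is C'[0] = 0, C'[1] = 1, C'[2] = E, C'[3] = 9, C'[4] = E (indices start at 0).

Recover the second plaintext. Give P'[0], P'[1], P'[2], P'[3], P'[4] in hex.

In CTR with a reused counter, both messages share the same keystream S_i, so C_i ⊕ C'_i = P_i ⊕ P'_i and thus P'_i = P_i ⊕ C_i ⊕ C'_i.
P'[0]: 8 ⊕ E ⊕ 0 = 6.
P'[1]: 0 ⊕ 7 ⊕ 1 = 6.
P'[2]: D ⊕ 9 ⊕ E = A.
P'[3]: A ⊕ F ⊕ 9 = C.
P'[4]: 1 ⊕ 3 ⊕ E = C.

P'[0] = 6, P'[1] = 6, P'[2] = A, P'[3] = C, P'[4] = C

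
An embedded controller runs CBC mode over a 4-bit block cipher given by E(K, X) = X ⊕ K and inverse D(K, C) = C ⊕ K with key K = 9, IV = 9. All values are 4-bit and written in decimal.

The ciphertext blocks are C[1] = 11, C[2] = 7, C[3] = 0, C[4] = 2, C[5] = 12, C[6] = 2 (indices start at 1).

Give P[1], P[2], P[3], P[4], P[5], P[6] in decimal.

P[1] = 11, P[2] = 5, P[3] = 14, P[4] = 11, P[5] = 7, P[6] = 7

CBC decryption: P_i = D(K, C_i) ⊕ C_{i−1}, with C_{0} = IV.
P[1]: D(K, 11) = 2; 2 ⊕ 9 = 11.
P[2]: D(K, 7) = 14; 14 ⊕ 11 = 5.
P[3]: D(K, 0) = 9; 9 ⊕ 7 = 14.
P[4]: D(K, 2) = 11; 11 ⊕ 0 = 11.
P[5]: D(K, 12) = 5; 5 ⊕ 2 = 7.
P[6]: D(K, 2) = 11; 11 ⊕ 12 = 7.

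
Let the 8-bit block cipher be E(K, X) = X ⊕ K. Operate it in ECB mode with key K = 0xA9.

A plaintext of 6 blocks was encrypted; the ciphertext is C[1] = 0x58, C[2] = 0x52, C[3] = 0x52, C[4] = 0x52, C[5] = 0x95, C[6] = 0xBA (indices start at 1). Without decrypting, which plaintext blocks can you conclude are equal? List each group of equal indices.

P[2] = P[3] = P[4]

ECB encrypts each block independently with the same key, so equal ciphertext blocks imply equal plaintext blocks.
C[2] = C[3] = C[4] = 0x52, so P[2] = P[3] = P[4].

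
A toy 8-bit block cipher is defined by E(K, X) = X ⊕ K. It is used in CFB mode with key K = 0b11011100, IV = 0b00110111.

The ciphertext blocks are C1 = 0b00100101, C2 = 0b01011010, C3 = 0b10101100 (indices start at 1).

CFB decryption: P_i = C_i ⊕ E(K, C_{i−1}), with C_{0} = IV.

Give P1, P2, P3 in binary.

P1 = 0b11001110, P2 = 0b10100011, P3 = 0b00101010

P1: E(K, 0b00110111) = 0b11101011; 0b00100101 ⊕ 0b11101011 = 0b11001110.
P2: E(K, 0b00100101) = 0b11111001; 0b01011010 ⊕ 0b11111001 = 0b10100011.
P3: E(K, 0b01011010) = 0b10000110; 0b10101100 ⊕ 0b10000110 = 0b00101010.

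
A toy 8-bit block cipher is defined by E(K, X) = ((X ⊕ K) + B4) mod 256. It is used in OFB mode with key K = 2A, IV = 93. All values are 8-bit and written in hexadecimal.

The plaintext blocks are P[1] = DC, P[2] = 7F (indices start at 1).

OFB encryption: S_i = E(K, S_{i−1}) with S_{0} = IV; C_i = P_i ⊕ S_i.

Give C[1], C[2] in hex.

C[1] = B1, C[2] = 84

C[1]: S = E(K, 93) = 6D; DC ⊕ 6D = B1.
C[2]: S = E(K, 6D) = FB; 7F ⊕ FB = 84.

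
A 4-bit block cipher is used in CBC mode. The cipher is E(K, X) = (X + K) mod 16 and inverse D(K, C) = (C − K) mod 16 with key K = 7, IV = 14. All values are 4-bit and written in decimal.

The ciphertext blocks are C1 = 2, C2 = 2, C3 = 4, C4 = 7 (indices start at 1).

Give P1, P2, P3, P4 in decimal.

CBC decryption: P_i = D(K, C_i) ⊕ C_{i−1}, with C_{0} = IV.
P1: D(K, 2) = 11; 11 ⊕ 14 = 5.
P2: D(K, 2) = 11; 11 ⊕ 2 = 9.
P3: D(K, 4) = 13; 13 ⊕ 2 = 15.
P4: D(K, 7) = 0; 0 ⊕ 4 = 4.

P1 = 5, P2 = 9, P3 = 15, P4 = 4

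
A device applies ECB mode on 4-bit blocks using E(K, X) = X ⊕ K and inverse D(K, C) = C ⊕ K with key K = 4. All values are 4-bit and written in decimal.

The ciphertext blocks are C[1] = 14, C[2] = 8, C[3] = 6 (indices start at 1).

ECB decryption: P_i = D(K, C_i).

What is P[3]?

P[3]: D(K, 6) = 2.

P[3] = 2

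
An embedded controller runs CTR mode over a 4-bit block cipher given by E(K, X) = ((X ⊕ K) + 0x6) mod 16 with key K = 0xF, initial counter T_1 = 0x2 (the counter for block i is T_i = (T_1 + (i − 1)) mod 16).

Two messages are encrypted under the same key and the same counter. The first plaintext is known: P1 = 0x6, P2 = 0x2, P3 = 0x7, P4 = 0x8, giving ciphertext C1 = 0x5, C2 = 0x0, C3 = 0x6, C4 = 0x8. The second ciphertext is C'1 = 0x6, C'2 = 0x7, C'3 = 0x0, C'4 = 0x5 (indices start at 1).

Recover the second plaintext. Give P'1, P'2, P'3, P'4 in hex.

In CTR with a reused counter, both messages share the same keystream S_i, so C_i ⊕ C'_i = P_i ⊕ P'_i and thus P'_i = P_i ⊕ C_i ⊕ C'_i.
P'1: 0x6 ⊕ 0x5 ⊕ 0x6 = 0x5.
P'2: 0x2 ⊕ 0x0 ⊕ 0x7 = 0x5.
P'3: 0x7 ⊕ 0x6 ⊕ 0x0 = 0x1.
P'4: 0x8 ⊕ 0x8 ⊕ 0x5 = 0x5.

P'1 = 0x5, P'2 = 0x5, P'3 = 0x1, P'4 = 0x5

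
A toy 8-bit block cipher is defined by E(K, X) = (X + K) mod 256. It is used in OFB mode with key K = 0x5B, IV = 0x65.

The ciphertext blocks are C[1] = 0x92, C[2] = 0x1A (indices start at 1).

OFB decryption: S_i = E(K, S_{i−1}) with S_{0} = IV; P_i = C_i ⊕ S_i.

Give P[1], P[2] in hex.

P[1] = 0x52, P[2] = 0x01

P[1]: S = E(K, 0x65) = 0xC0; 0x92 ⊕ 0xC0 = 0x52.
P[2]: S = E(K, 0xC0) = 0x1B; 0x1A ⊕ 0x1B = 0x01.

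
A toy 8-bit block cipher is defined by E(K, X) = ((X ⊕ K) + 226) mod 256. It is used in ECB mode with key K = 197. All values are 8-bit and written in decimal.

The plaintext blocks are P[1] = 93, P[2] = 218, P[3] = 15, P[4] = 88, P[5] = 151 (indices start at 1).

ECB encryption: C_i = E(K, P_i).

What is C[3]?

C[3] = 172

C[3]: E(K, 15) = 172.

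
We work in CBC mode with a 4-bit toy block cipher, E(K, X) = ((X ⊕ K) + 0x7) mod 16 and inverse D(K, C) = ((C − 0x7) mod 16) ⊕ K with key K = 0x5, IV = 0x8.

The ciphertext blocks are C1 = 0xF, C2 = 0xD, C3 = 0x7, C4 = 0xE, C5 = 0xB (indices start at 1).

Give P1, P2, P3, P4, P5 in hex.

CBC decryption: P_i = D(K, C_i) ⊕ C_{i−1}, with C_{0} = IV.
P1: D(K, 0xF) = 0xD; 0xD ⊕ 0x8 = 0x5.
P2: D(K, 0xD) = 0x3; 0x3 ⊕ 0xF = 0xC.
P3: D(K, 0x7) = 0x5; 0x5 ⊕ 0xD = 0x8.
P4: D(K, 0xE) = 0x2; 0x2 ⊕ 0x7 = 0x5.
P5: D(K, 0xB) = 0x1; 0x1 ⊕ 0xE = 0xF.

P1 = 0x5, P2 = 0xC, P3 = 0x8, P4 = 0x5, P5 = 0xF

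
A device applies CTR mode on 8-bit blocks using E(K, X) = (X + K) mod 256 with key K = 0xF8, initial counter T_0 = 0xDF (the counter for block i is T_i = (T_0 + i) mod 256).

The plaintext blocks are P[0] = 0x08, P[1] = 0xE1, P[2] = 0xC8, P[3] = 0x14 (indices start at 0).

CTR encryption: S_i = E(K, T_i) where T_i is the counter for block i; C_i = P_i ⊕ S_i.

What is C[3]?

C[0]: T = 0xDF, S = E(K, T) = 0xD7; 0x08 ⊕ 0xD7 = 0xDF.
C[1]: T = 0xE0, S = E(K, T) = 0xD8; 0xE1 ⊕ 0xD8 = 0x39.
C[2]: T = 0xE1, S = E(K, T) = 0xD9; 0xC8 ⊕ 0xD9 = 0x11.
C[3]: T = 0xE2, S = E(K, T) = 0xDA; 0x14 ⊕ 0xDA = 0xCE.

C[3] = 0xCE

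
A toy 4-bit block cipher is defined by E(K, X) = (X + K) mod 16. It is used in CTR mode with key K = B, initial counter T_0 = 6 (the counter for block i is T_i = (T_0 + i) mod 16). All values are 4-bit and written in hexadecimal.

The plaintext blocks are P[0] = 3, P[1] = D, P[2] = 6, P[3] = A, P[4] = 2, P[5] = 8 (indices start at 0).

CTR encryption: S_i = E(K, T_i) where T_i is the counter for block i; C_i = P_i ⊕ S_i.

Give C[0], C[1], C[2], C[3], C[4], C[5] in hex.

C[0] = 2, C[1] = F, C[2] = 5, C[3] = E, C[4] = 7, C[5] = E

C[0]: T = 6, S = E(K, T) = 1; 3 ⊕ 1 = 2.
C[1]: T = 7, S = E(K, T) = 2; D ⊕ 2 = F.
C[2]: T = 8, S = E(K, T) = 3; 6 ⊕ 3 = 5.
C[3]: T = 9, S = E(K, T) = 4; A ⊕ 4 = E.
C[4]: T = A, S = E(K, T) = 5; 2 ⊕ 5 = 7.
C[5]: T = B, S = E(K, T) = 6; 8 ⊕ 6 = E.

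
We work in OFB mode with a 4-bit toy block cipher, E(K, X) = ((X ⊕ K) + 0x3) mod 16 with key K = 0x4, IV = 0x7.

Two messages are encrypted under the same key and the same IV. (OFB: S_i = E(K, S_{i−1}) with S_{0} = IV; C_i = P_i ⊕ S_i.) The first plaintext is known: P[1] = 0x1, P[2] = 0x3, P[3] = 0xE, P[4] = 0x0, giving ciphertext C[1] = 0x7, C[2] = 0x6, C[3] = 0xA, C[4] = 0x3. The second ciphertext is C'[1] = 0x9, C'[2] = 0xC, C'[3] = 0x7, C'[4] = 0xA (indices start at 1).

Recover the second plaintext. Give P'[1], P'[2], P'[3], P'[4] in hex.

In OFB with a reused IV, both messages share the same keystream S_i, so C_i ⊕ C'_i = P_i ⊕ P'_i and thus P'_i = P_i ⊕ C_i ⊕ C'_i.
P'[1]: 0x1 ⊕ 0x7 ⊕ 0x9 = 0xF.
P'[2]: 0x3 ⊕ 0x6 ⊕ 0xC = 0x9.
P'[3]: 0xE ⊕ 0xA ⊕ 0x7 = 0x3.
P'[4]: 0x0 ⊕ 0x3 ⊕ 0xA = 0x9.

P'[1] = 0xF, P'[2] = 0x9, P'[3] = 0x3, P'[4] = 0x9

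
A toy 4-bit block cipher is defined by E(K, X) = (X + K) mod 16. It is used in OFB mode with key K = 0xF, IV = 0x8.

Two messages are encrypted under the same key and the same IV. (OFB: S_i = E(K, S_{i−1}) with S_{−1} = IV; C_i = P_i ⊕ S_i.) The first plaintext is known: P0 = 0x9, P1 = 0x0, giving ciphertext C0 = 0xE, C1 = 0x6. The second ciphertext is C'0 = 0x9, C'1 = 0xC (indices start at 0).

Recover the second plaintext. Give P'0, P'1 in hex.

P'0 = 0xE, P'1 = 0xA

In OFB with a reused IV, both messages share the same keystream S_i, so C_i ⊕ C'_i = P_i ⊕ P'_i and thus P'_i = P_i ⊕ C_i ⊕ C'_i.
P'0: 0x9 ⊕ 0xE ⊕ 0x9 = 0xE.
P'1: 0x0 ⊕ 0x6 ⊕ 0xC = 0xA.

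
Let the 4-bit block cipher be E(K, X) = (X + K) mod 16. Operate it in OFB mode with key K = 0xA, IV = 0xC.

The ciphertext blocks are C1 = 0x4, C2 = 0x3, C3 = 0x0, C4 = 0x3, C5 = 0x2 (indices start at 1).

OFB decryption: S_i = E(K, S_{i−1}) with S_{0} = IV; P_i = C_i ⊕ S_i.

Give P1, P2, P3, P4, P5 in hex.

P1 = 0x2, P2 = 0x3, P3 = 0xA, P4 = 0x7, P5 = 0xC

P1: S = E(K, 0xC) = 0x6; 0x4 ⊕ 0x6 = 0x2.
P2: S = E(K, 0x6) = 0x0; 0x3 ⊕ 0x0 = 0x3.
P3: S = E(K, 0x0) = 0xA; 0x0 ⊕ 0xA = 0xA.
P4: S = E(K, 0xA) = 0x4; 0x3 ⊕ 0x4 = 0x7.
P5: S = E(K, 0x4) = 0xE; 0x2 ⊕ 0xE = 0xC.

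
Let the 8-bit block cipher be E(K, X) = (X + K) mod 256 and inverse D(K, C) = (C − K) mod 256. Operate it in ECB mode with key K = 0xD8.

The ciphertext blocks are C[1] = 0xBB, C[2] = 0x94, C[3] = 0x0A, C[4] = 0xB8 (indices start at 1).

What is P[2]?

ECB decryption: P_i = D(K, C_i).
P[2]: D(K, 0x94) = 0xBC.

P[2] = 0xBC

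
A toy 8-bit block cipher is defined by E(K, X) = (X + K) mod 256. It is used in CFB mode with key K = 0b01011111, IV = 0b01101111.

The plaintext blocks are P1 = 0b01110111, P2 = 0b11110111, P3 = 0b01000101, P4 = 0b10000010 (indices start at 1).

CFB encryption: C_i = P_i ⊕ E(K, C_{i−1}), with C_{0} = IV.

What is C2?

C1: E(K, 0b01101111) = 0b11001110; 0b01110111 ⊕ 0b11001110 = 0b10111001.
C2: E(K, 0b10111001) = 0b00011000; 0b11110111 ⊕ 0b00011000 = 0b11101111.

C2 = 0b11101111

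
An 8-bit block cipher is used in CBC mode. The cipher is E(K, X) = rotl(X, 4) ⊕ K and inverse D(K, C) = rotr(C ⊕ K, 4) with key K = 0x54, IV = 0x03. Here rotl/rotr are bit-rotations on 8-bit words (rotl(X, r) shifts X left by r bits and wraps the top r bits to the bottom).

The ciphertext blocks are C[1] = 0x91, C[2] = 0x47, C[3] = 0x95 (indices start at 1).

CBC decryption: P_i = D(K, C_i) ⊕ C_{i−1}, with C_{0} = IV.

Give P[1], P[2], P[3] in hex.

P[1] = 0x5F, P[2] = 0xA0, P[3] = 0x5B

P[1]: D(K, 0x91) = 0x5C; 0x5C ⊕ 0x03 = 0x5F.
P[2]: D(K, 0x47) = 0x31; 0x31 ⊕ 0x91 = 0xA0.
P[3]: D(K, 0x95) = 0x1C; 0x1C ⊕ 0x47 = 0x5B.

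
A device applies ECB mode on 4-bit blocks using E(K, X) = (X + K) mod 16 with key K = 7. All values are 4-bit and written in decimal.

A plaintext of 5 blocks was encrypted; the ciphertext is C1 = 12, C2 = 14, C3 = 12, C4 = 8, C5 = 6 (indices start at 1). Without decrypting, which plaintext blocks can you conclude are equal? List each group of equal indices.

P1 = P3

ECB encrypts each block independently with the same key, so equal ciphertext blocks imply equal plaintext blocks.
C1 = C3 = 12, so P1 = P3.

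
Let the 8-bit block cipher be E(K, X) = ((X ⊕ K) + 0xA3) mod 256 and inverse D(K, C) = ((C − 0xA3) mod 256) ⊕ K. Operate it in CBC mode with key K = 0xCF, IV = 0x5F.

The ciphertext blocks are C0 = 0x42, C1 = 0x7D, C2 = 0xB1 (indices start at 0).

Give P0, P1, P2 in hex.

P0 = 0x0F, P1 = 0x57, P2 = 0xBC

CBC decryption: P_i = D(K, C_i) ⊕ C_{i−1}, with C_{−1} = IV.
P0: D(K, 0x42) = 0x50; 0x50 ⊕ 0x5F = 0x0F.
P1: D(K, 0x7D) = 0x15; 0x15 ⊕ 0x42 = 0x57.
P2: D(K, 0xB1) = 0xC1; 0xC1 ⊕ 0x7D = 0xBC.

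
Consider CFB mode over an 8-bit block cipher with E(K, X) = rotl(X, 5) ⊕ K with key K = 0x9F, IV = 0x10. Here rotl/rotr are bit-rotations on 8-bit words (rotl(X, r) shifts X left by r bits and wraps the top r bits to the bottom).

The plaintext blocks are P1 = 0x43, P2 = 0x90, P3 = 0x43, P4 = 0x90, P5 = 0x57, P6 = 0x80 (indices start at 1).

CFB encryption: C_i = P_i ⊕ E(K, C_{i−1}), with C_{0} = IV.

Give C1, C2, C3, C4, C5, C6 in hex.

C1 = 0xDE, C2 = 0xD4, C3 = 0x46, C4 = 0xC7, C5 = 0x30, C6 = 0x19

C1: E(K, 0x10) = 0x9D; 0x43 ⊕ 0x9D = 0xDE.
C2: E(K, 0xDE) = 0x44; 0x90 ⊕ 0x44 = 0xD4.
C3: E(K, 0xD4) = 0x05; 0x43 ⊕ 0x05 = 0x46.
C4: E(K, 0x46) = 0x57; 0x90 ⊕ 0x57 = 0xC7.
C5: E(K, 0xC7) = 0x67; 0x57 ⊕ 0x67 = 0x30.
C6: E(K, 0x30) = 0x99; 0x80 ⊕ 0x99 = 0x19.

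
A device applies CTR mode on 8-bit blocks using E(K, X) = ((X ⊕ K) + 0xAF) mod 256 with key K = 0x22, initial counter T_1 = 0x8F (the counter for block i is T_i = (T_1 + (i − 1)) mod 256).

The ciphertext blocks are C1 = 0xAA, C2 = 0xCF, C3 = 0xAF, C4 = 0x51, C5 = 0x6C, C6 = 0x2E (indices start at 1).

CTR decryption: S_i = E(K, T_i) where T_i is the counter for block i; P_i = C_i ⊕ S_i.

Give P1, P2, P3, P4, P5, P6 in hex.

P1 = 0xF6, P2 = 0xAE, P3 = 0xCD, P4 = 0x0E, P5 = 0x0C, P6 = 0x4B

P1: T = 0x8F, S = E(K, T) = 0x5C; 0xAA ⊕ 0x5C = 0xF6.
P2: T = 0x90, S = E(K, T) = 0x61; 0xCF ⊕ 0x61 = 0xAE.
P3: T = 0x91, S = E(K, T) = 0x62; 0xAF ⊕ 0x62 = 0xCD.
P4: T = 0x92, S = E(K, T) = 0x5F; 0x51 ⊕ 0x5F = 0x0E.
P5: T = 0x93, S = E(K, T) = 0x60; 0x6C ⊕ 0x60 = 0x0C.
P6: T = 0x94, S = E(K, T) = 0x65; 0x2E ⊕ 0x65 = 0x4B.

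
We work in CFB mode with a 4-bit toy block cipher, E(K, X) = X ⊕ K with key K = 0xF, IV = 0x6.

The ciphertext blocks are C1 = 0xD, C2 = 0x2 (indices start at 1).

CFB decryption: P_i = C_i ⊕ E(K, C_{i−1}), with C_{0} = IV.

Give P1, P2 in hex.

P1: E(K, 0x6) = 0x9; 0xD ⊕ 0x9 = 0x4.
P2: E(K, 0xD) = 0x2; 0x2 ⊕ 0x2 = 0x0.

P1 = 0x4, P2 = 0x0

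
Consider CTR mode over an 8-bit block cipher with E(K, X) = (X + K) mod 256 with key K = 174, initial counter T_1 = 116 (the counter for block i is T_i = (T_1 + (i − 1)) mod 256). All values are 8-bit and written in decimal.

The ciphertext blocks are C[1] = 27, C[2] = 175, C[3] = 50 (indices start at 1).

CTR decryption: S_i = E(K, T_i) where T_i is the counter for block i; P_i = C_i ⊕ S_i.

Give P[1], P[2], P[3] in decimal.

P[1]: T = 116, S = E(K, T) = 34; 27 ⊕ 34 = 57.
P[2]: T = 117, S = E(K, T) = 35; 175 ⊕ 35 = 140.
P[3]: T = 118, S = E(K, T) = 36; 50 ⊕ 36 = 22.

P[1] = 57, P[2] = 140, P[3] = 22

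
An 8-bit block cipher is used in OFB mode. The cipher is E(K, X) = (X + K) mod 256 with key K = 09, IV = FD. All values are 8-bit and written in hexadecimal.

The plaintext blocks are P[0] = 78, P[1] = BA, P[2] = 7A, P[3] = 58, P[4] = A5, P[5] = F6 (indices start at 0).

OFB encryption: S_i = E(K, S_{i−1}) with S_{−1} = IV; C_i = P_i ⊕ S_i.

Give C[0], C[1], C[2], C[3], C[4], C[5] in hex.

C[0] = 7E, C[1] = B5, C[2] = 62, C[3] = 79, C[4] = 8F, C[5] = C5

C[0]: S = E(K, FD) = 06; 78 ⊕ 06 = 7E.
C[1]: S = E(K, 06) = 0F; BA ⊕ 0F = B5.
C[2]: S = E(K, 0F) = 18; 7A ⊕ 18 = 62.
C[3]: S = E(K, 18) = 21; 58 ⊕ 21 = 79.
C[4]: S = E(K, 21) = 2A; A5 ⊕ 2A = 8F.
C[5]: S = E(K, 2A) = 33; F6 ⊕ 33 = C5.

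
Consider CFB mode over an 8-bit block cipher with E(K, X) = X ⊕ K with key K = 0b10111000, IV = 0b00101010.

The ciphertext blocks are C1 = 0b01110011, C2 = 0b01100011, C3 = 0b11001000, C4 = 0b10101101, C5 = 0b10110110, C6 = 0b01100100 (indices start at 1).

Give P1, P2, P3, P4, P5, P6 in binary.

P1 = 0b11100001, P2 = 0b10101000, P3 = 0b00010011, P4 = 0b11011101, P5 = 0b10100011, P6 = 0b01101010

CFB decryption: P_i = C_i ⊕ E(K, C_{i−1}), with C_{0} = IV.
P1: E(K, 0b00101010) = 0b10010010; 0b01110011 ⊕ 0b10010010 = 0b11100001.
P2: E(K, 0b01110011) = 0b11001011; 0b01100011 ⊕ 0b11001011 = 0b10101000.
P3: E(K, 0b01100011) = 0b11011011; 0b11001000 ⊕ 0b11011011 = 0b00010011.
P4: E(K, 0b11001000) = 0b01110000; 0b10101101 ⊕ 0b01110000 = 0b11011101.
P5: E(K, 0b10101101) = 0b00010101; 0b10110110 ⊕ 0b00010101 = 0b10100011.
P6: E(K, 0b10110110) = 0b00001110; 0b01100100 ⊕ 0b00001110 = 0b01101010.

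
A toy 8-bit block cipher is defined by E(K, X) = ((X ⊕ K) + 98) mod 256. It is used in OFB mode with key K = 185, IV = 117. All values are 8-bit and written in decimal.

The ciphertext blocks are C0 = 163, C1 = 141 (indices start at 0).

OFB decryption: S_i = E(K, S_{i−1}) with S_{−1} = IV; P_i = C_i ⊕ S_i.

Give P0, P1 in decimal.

P0 = 141, P1 = 116

P0: S = E(K, 117) = 46; 163 ⊕ 46 = 141.
P1: S = E(K, 46) = 249; 141 ⊕ 249 = 116.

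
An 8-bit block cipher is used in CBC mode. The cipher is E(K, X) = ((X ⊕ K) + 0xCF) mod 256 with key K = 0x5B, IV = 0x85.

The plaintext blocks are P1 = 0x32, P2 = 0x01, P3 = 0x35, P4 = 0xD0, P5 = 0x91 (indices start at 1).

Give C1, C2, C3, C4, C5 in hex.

CBC encryption: C_i = E(K, P_i ⊕ C_{i−1}), with C_{0} = IV.
C1: P1 ⊕ 0x85 = 0xB7; E(K, 0xB7) = 0xBB.
C2: P2 ⊕ 0xBB = 0xBA; E(K, 0xBA) = 0xB0.
C3: P3 ⊕ 0xB0 = 0x85; E(K, 0x85) = 0xAD.
C4: P4 ⊕ 0xAD = 0x7D; E(K, 0x7D) = 0xF5.
C5: P5 ⊕ 0xF5 = 0x64; E(K, 0x64) = 0x0E.

C1 = 0xBB, C2 = 0xB0, C3 = 0xAD, C4 = 0xF5, C5 = 0x0E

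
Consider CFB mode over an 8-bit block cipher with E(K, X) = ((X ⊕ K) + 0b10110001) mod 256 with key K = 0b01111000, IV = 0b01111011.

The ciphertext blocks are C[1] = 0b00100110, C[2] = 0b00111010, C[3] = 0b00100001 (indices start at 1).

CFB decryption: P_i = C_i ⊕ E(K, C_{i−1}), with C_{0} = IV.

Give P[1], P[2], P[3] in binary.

P[1]: E(K, 0b01111011) = 0b10110100; 0b00100110 ⊕ 0b10110100 = 0b10010010.
P[2]: E(K, 0b00100110) = 0b00001111; 0b00111010 ⊕ 0b00001111 = 0b00110101.
P[3]: E(K, 0b00111010) = 0b11110011; 0b00100001 ⊕ 0b11110011 = 0b11010010.

P[1] = 0b10010010, P[2] = 0b00110101, P[3] = 0b11010010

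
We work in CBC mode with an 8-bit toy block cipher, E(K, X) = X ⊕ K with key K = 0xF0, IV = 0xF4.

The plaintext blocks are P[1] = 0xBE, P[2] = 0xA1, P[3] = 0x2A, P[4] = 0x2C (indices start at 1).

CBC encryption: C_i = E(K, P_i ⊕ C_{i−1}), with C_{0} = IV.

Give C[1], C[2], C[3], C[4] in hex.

C[1]: P[1] ⊕ 0xF4 = 0x4A; E(K, 0x4A) = 0xBA.
C[2]: P[2] ⊕ 0xBA = 0x1B; E(K, 0x1B) = 0xEB.
C[3]: P[3] ⊕ 0xEB = 0xC1; E(K, 0xC1) = 0x31.
C[4]: P[4] ⊕ 0x31 = 0x1D; E(K, 0x1D) = 0xED.

C[1] = 0xBA, C[2] = 0xEB, C[3] = 0x31, C[4] = 0xED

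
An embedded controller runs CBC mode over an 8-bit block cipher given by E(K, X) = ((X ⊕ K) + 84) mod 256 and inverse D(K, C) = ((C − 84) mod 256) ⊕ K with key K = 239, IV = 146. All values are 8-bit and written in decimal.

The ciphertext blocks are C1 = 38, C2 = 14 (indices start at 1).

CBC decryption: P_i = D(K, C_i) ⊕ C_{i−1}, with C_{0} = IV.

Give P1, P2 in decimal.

P1 = 175, P2 = 115

P1: D(K, 38) = 61; 61 ⊕ 146 = 175.
P2: D(K, 14) = 85; 85 ⊕ 38 = 115.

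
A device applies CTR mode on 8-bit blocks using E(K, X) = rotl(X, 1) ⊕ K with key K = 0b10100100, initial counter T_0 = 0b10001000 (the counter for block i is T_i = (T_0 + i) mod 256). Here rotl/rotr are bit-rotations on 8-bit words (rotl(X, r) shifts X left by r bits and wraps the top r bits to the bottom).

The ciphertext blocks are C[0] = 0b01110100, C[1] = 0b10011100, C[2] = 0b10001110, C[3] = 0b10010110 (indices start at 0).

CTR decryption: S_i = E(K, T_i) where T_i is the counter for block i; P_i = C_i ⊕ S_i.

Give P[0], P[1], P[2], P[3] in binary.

P[0] = 0b11000001, P[1] = 0b00101011, P[2] = 0b00111111, P[3] = 0b00100101

P[0]: T = 0b10001000, S = E(K, T) = 0b10110101; 0b01110100 ⊕ 0b10110101 = 0b11000001.
P[1]: T = 0b10001001, S = E(K, T) = 0b10110111; 0b10011100 ⊕ 0b10110111 = 0b00101011.
P[2]: T = 0b10001010, S = E(K, T) = 0b10110001; 0b10001110 ⊕ 0b10110001 = 0b00111111.
P[3]: T = 0b10001011, S = E(K, T) = 0b10110011; 0b10010110 ⊕ 0b10110011 = 0b00100101.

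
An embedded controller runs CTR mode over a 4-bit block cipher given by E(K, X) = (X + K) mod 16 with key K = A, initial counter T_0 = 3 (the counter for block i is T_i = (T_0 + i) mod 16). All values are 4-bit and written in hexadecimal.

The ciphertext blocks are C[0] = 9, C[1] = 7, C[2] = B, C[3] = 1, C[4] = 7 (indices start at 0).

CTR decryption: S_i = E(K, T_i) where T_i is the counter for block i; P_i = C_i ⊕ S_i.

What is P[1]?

P[1]: T = 4, S = E(K, T) = E; 7 ⊕ E = 9.

P[1] = 9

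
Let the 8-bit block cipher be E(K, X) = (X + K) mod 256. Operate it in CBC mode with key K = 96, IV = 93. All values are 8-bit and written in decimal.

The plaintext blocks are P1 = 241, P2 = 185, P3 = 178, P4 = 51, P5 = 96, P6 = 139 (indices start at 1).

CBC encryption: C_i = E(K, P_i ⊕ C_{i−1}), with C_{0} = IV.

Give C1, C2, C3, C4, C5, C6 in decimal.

C1: P1 ⊕ 93 = 172; E(K, 172) = 12.
C2: P2 ⊕ 12 = 181; E(K, 181) = 21.
C3: P3 ⊕ 21 = 167; E(K, 167) = 7.
C4: P4 ⊕ 7 = 52; E(K, 52) = 148.
C5: P5 ⊕ 148 = 244; E(K, 244) = 84.
C6: P6 ⊕ 84 = 223; E(K, 223) = 63.

C1 = 12, C2 = 21, C3 = 7, C4 = 148, C5 = 84, C6 = 63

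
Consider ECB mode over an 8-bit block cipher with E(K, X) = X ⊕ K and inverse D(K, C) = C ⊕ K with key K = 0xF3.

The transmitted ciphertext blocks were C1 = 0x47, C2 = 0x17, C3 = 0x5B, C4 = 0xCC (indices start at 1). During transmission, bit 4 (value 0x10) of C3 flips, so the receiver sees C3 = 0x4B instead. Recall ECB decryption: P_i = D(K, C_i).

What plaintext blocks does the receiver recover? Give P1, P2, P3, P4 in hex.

P1 = 0xB4, P2 = 0xE4, P3 = 0xB8, P4 = 0x3F

Only C3 changed, to 0x4B. In ECB, a change in C_i affects only P_i. Decrypting the received ciphertext:
P1: D(K, 0x47) = 0xB4.
P2: D(K, 0x17) = 0xE4.
P3: D(K, 0x4B) = 0xB8.
P4: D(K, 0xCC) = 0x3F.
Blocks that differ from the original plaintext: P3.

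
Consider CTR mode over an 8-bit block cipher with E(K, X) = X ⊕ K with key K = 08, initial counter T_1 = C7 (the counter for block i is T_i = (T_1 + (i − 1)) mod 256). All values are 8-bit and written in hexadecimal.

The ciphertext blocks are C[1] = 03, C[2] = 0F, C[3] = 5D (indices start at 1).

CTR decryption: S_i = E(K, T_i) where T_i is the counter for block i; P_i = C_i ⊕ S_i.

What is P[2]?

P[2] = CF

P[2]: T = C8, S = E(K, T) = C0; 0F ⊕ C0 = CF.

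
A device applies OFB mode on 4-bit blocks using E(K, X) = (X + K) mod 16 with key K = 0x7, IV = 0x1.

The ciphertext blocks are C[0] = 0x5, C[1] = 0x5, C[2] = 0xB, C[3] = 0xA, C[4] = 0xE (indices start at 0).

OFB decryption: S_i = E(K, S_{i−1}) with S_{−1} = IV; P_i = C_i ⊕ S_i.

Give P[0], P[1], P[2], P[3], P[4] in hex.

P[0]: S = E(K, 0x1) = 0x8; 0x5 ⊕ 0x8 = 0xD.
P[1]: S = E(K, 0x8) = 0xF; 0x5 ⊕ 0xF = 0xA.
P[2]: S = E(K, 0xF) = 0x6; 0xB ⊕ 0x6 = 0xD.
P[3]: S = E(K, 0x6) = 0xD; 0xA ⊕ 0xD = 0x7.
P[4]: S = E(K, 0xD) = 0x4; 0xE ⊕ 0x4 = 0xA.

P[0] = 0xD, P[1] = 0xA, P[2] = 0xD, P[3] = 0x7, P[4] = 0xA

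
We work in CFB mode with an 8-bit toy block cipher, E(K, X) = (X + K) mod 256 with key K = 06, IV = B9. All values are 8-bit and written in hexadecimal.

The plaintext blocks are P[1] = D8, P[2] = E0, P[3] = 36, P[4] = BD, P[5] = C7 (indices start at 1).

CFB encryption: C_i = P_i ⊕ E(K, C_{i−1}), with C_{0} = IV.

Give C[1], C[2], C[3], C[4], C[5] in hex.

C[1] = 67, C[2] = 8D, C[3] = A5, C[4] = 16, C[5] = DB

C[1]: E(K, B9) = BF; D8 ⊕ BF = 67.
C[2]: E(K, 67) = 6D; E0 ⊕ 6D = 8D.
C[3]: E(K, 8D) = 93; 36 ⊕ 93 = A5.
C[4]: E(K, A5) = AB; BD ⊕ AB = 16.
C[5]: E(K, 16) = 1C; C7 ⊕ 1C = DB.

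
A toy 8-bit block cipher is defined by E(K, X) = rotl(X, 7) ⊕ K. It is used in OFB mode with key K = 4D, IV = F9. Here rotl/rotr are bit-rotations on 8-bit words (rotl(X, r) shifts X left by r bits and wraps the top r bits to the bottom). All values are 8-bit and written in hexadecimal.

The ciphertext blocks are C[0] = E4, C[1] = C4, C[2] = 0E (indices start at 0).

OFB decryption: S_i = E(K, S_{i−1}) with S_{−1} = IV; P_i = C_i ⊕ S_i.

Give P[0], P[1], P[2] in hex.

P[0] = 55, P[1] = 51, P[2] = 89

P[0]: S = E(K, F9) = B1; E4 ⊕ B1 = 55.
P[1]: S = E(K, B1) = 95; C4 ⊕ 95 = 51.
P[2]: S = E(K, 95) = 87; 0E ⊕ 87 = 89.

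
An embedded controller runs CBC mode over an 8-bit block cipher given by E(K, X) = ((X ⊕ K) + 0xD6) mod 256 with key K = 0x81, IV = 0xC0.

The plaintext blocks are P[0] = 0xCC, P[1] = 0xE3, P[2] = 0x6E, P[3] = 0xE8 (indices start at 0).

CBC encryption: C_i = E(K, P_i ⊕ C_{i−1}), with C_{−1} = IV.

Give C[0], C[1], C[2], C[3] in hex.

C[0]: P[0] ⊕ 0xC0 = 0x0C; E(K, 0x0C) = 0x63.
C[1]: P[1] ⊕ 0x63 = 0x80; E(K, 0x80) = 0xD7.
C[2]: P[2] ⊕ 0xD7 = 0xB9; E(K, 0xB9) = 0x0E.
C[3]: P[3] ⊕ 0x0E = 0xE6; E(K, 0xE6) = 0x3D.

C[0] = 0x63, C[1] = 0xD7, C[2] = 0x0E, C[3] = 0x3D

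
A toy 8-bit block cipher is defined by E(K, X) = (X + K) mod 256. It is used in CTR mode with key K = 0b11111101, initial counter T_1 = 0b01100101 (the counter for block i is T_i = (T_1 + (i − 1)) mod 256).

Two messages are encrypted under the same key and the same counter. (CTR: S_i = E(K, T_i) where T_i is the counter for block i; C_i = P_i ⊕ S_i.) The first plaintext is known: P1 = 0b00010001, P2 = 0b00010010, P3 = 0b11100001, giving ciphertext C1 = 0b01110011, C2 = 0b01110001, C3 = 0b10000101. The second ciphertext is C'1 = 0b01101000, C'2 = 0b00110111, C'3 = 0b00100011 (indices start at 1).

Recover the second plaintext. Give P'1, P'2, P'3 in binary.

P'1 = 0b00001010, P'2 = 0b01010100, P'3 = 0b01000111

In CTR with a reused counter, both messages share the same keystream S_i, so C_i ⊕ C'_i = P_i ⊕ P'_i and thus P'_i = P_i ⊕ C_i ⊕ C'_i.
P'1: 0b00010001 ⊕ 0b01110011 ⊕ 0b01101000 = 0b00001010.
P'2: 0b00010010 ⊕ 0b01110001 ⊕ 0b00110111 = 0b01010100.
P'3: 0b11100001 ⊕ 0b10000101 ⊕ 0b00100011 = 0b01000111.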